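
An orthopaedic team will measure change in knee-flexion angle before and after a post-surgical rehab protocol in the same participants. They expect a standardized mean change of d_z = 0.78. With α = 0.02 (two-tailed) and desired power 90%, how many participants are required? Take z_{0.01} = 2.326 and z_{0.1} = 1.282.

n = 22 pairs

For a paired (one-sample on differences) test: n = ((z_{α/2} + z_β) / d)².
z_{α/2} + z_β = 2.326 + 1.282 = 3.608.
n = (3.608 / 0.78)² = 4.626² = 21.40.
Round up.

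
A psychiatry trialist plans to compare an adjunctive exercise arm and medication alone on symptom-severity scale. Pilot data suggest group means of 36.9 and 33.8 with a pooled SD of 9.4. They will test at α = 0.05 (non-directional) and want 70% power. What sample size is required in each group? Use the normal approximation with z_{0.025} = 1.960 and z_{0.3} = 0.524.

n = 114 per group

Cohen's d = |M₁ − M₂| / SD_pooled = |36.9 − 33.8| / 9.4 = 3.1 / 9.4 = 0.330.
For two independent groups with equal n: n = 2·((z_{α/2} + z_β) / d)².
z_{α/2} + z_β = 1.960 + 0.524 = 2.484.
n = 2 × (2.484 / 0.330)² = 2 × 7.527² = 2 × 56.66 = 113.3.
Round up to the next whole participant.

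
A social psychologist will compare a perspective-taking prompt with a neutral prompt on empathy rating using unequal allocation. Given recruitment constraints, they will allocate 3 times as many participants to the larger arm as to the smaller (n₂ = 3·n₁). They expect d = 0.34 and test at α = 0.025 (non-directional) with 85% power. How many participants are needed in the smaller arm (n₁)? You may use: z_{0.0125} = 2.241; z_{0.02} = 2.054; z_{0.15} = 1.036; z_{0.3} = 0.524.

n₁ = 124

With allocation ratio k = n₂/n₁ = 3, Var(x̄₁−x̄₂) = σ²(1/n₁ + 1/(k·n₁)) = σ²·(k+1)/(k·n₁).
So n₁ = (1 + 1/k)·((z_{α/2} + z_β)/d)² = 1.333 × (3.277/0.34)².
n₁ = 1.333 × 92.90 = 123.9.
Round up: n₁ = 124, giving n₂ = 3 × 124 = 372.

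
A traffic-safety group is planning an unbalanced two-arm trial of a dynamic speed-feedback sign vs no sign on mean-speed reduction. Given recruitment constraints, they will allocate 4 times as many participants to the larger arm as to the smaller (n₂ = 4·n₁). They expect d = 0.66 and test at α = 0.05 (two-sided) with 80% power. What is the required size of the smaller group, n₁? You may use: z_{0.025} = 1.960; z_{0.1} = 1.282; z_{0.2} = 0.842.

With allocation ratio k = n₂/n₁ = 4, Var(x̄₁−x̄₂) = σ²(1/n₁ + 1/(k·n₁)) = σ²·(k+1)/(k·n₁).
So n₁ = (1 + 1/k)·((z_{α/2} + z_β)/d)² = 1.250 × (2.802/0.66)².
n₁ = 1.250 × 18.02 = 22.5.
Round up: n₁ = 23, giving n₂ = 4 × 23 = 92.

n₁ = 23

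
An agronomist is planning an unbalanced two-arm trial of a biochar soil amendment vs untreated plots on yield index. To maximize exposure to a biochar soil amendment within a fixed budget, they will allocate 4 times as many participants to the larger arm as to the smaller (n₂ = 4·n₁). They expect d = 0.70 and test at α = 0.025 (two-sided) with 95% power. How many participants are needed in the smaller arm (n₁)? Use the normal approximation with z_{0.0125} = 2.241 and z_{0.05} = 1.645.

With allocation ratio k = n₂/n₁ = 4, Var(x̄₁−x̄₂) = σ²(1/n₁ + 1/(k·n₁)) = σ²·(k+1)/(k·n₁).
So n₁ = (1 + 1/k)·((z_{α/2} + z_β)/d)² = 1.250 × (3.886/0.70)².
n₁ = 1.250 × 30.82 = 38.5.
Round up: n₁ = 39, giving n₂ = 4 × 39 = 156.

n₁ = 39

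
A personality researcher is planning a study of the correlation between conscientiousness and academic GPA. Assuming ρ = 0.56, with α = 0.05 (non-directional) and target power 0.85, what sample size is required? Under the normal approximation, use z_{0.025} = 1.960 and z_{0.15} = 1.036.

Fisher's z: C = ½·ln((1+r)/(1−r)) = ½·ln(3.5455) = 0.6328.
n = ((z_{α/2} + z_β)/C)² + 3.
(1.960 + 1.036) / 0.6328 = 2.996 / 0.6328 = 4.735.
n = 4.735² + 3 = 22.42 + 3 = 25.4.
Round up.

n = 26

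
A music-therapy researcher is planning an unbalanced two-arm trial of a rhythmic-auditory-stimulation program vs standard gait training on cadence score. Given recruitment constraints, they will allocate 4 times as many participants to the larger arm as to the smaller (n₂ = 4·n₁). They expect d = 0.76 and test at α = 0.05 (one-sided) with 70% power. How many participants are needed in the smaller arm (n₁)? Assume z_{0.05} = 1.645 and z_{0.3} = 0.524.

n₁ = 11

With allocation ratio k = n₂/n₁ = 4, Var(x̄₁−x̄₂) = σ²(1/n₁ + 1/(k·n₁)) = σ²·(k+1)/(k·n₁).
So n₁ = (1 + 1/k)·((z_{α} + z_β)/d)² = 1.250 × (2.169/0.76)².
n₁ = 1.250 × 8.15 = 10.2.
Round up: n₁ = 11, giving n₂ = 4 × 11 = 44.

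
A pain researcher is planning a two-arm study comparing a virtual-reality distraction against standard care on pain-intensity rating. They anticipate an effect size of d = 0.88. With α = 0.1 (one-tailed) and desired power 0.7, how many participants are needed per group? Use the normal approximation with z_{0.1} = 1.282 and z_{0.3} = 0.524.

n = 9 per group

For two independent groups with equal n: n = 2·((z_{α} + z_β) / d)².
z_{α} + z_β = 1.282 + 0.524 = 1.806.
n = 2 × (1.806 / 0.88)² = 2 × 2.052² = 2 × 4.21 = 8.4.
Round up to the next whole participant.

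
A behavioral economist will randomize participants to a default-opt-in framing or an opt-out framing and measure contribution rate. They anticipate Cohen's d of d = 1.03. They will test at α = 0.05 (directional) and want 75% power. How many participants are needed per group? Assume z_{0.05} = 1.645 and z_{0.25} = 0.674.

n = 11 per group

For two independent groups with equal n: n = 2·((z_{α} + z_β) / d)².
z_{α} + z_β = 1.645 + 0.674 = 2.319.
n = 2 × (2.319 / 1.03)² = 2 × 2.251² = 2 × 5.07 = 10.1.
Round up to the next whole participant.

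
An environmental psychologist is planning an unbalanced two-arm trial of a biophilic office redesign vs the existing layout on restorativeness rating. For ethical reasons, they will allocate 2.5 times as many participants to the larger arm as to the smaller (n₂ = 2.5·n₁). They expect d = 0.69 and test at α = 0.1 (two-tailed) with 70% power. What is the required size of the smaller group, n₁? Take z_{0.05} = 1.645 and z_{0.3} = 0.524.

n₁ = 14

With allocation ratio k = n₂/n₁ = 2.5, Var(x̄₁−x̄₂) = σ²(1/n₁ + 1/(k·n₁)) = σ²·(k+1)/(k·n₁).
So n₁ = (1 + 1/k)·((z_{α/2} + z_β)/d)² = 1.400 × (2.169/0.69)².
n₁ = 1.400 × 9.88 = 13.8.
Round up: n₁ = 14, giving n₂ = 2.5 × 14 = 35.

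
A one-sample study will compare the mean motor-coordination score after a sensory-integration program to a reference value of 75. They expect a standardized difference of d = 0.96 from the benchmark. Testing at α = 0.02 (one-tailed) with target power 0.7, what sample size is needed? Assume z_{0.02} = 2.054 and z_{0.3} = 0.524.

For a one-sample test: n = ((z_{α} + z_β) / d)².
z_{α} + z_β = 2.054 + 0.524 = 2.578.
n = (2.578 / 0.96)² = 2.685² = 7.21.
Round up.

n = 8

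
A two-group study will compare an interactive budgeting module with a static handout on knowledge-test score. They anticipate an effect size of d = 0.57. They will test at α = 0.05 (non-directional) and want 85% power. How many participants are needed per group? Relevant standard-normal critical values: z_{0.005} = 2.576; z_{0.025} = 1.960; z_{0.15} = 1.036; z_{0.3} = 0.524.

n = 56 per group

For two independent groups with equal n: n = 2·((z_{α/2} + z_β) / d)².
z_{α/2} + z_β = 1.960 + 1.036 = 2.996.
n = 2 × (2.996 / 0.57)² = 2 × 5.256² = 2 × 27.63 = 55.3.
Round up to the next whole participant.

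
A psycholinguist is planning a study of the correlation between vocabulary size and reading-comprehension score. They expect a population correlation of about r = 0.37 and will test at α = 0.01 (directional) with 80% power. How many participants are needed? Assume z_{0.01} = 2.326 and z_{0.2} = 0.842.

Fisher's z: C = ½·ln((1+r)/(1−r)) = ½·ln(2.1746) = 0.3884.
n = ((z_{α} + z_β)/C)² + 3.
(2.326 + 0.842) / 0.3884 = 3.168 / 0.3884 = 8.157.
n = 8.157² + 3 = 66.53 + 3 = 69.5.
Round up.

n = 70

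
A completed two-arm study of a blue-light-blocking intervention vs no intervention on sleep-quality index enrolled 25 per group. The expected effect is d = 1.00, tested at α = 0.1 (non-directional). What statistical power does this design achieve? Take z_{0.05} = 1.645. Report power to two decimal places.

For two equal groups, power = Φ(d·√(n/2) − z_{α/2}).
d·√(n/2) = 1.00 × √(25/2) = 1.00 × 3.536 = 3.536.
z_β = 3.536 − 1.645 = 1.891.
Power = Φ(1.891) = 0.971.

power ≈ 0.97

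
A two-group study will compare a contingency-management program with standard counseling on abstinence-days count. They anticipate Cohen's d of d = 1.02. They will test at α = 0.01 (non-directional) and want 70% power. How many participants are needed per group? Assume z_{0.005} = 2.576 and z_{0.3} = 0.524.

For two independent groups with equal n: n = 2·((z_{α/2} + z_β) / d)².
z_{α/2} + z_β = 2.576 + 0.524 = 3.100.
n = 2 × (3.100 / 1.02)² = 2 × 3.039² = 2 × 9.24 = 18.5.
Round up to the next whole participant.

n = 19 per group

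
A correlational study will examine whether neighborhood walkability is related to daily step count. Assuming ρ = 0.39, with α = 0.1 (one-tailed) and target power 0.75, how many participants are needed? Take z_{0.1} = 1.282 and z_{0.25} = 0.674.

n = 26

Fisher's z: C = ½·ln((1+r)/(1−r)) = ½·ln(2.2787) = 0.4118.
n = ((z_{α} + z_β)/C)² + 3.
(1.282 + 0.674) / 0.4118 = 1.956 / 0.4118 = 4.750.
n = 4.750² + 3 = 22.56 + 3 = 25.6.
Round up.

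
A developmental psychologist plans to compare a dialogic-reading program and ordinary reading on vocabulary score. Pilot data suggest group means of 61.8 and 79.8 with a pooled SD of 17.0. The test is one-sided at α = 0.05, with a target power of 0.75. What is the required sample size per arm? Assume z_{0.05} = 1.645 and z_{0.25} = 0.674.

Cohen's d = |M₁ − M₂| / SD_pooled = |61.8 − 79.8| / 17.0 = 18.0 / 17.0 = 1.059.
For two independent groups with equal n: n = 2·((z_{α} + z_β) / d)².
z_{α} + z_β = 1.645 + 0.674 = 2.319.
n = 2 × (2.319 / 1.059)² = 2 × 2.190² = 2 × 4.80 = 9.6.
Round up to the next whole participant.

n = 10 per group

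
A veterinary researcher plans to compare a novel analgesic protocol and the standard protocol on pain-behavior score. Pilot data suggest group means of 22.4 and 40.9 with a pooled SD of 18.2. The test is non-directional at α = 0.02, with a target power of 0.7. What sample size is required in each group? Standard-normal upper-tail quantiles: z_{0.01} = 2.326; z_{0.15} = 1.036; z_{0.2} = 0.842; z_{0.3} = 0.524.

n = 16 per group

Cohen's d = |M₁ − M₂| / SD_pooled = |22.4 − 40.9| / 18.2 = 18.5 / 18.2 = 1.016.
For two independent groups with equal n: n = 2·((z_{α/2} + z_β) / d)².
z_{α/2} + z_β = 2.326 + 0.524 = 2.850.
n = 2 × (2.850 / 1.016)² = 2 × 2.805² = 2 × 7.87 = 15.7.
Round up to the next whole participant.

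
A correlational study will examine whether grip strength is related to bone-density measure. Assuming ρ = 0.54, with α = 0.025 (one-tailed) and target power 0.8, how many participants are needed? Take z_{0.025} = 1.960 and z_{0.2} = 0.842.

n = 25

Fisher's z: C = ½·ln((1+r)/(1−r)) = ½·ln(3.3478) = 0.6042.
n = ((z_{α} + z_β)/C)² + 3.
(1.960 + 0.842) / 0.6042 = 2.802 / 0.6042 = 4.638.
n = 4.638² + 3 = 21.51 + 3 = 24.5.
Round up.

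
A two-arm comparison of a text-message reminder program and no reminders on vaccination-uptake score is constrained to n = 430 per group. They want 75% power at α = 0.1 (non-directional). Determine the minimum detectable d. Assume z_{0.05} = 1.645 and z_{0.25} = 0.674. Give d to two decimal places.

d_min ≈ 0.16

For two independent groups of n = 430 each: d_min = (z_{α/2} + z_β)·√(2/n).
z-sum = 1.645 + 0.674 = 2.319.
d_min = 2.319 × √(2/430) = 2.319 × 0.0682 = 0.158.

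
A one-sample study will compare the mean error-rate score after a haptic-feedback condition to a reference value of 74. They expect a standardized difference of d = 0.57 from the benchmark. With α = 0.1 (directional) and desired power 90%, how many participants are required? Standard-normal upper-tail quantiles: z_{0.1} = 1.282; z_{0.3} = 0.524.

For a one-sample test: n = ((z_{α} + z_β) / d)².
z_{α} + z_β = 1.282 + 1.282 = 2.564.
n = (2.564 / 0.57)² = 4.498² = 20.23.
Round up.

n = 21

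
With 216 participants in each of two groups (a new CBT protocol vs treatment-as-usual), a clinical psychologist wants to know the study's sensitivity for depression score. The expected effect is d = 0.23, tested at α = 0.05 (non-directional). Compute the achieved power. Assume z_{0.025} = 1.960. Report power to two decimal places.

For two equal groups, power = Φ(d·√(n/2) − z_{α/2}).
d·√(n/2) = 0.23 × √(216/2) = 0.23 × 10.392 = 2.390.
z_β = 2.390 − 1.960 = 0.430.
Power = Φ(0.430) = 0.666.

power ≈ 0.67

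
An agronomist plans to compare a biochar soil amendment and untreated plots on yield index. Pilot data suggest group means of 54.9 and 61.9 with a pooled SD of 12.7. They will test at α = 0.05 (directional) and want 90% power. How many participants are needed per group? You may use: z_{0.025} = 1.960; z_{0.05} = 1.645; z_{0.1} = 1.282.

n = 57 per group

Cohen's d = |M₁ − M₂| / SD_pooled = |54.9 − 61.9| / 12.7 = 7.0 / 12.7 = 0.551.
For two independent groups with equal n: n = 2·((z_{α} + z_β) / d)².
z_{α} + z_β = 1.645 + 1.282 = 2.927.
n = 2 × (2.927 / 0.551)² = 2 × 5.312² = 2 × 28.22 = 56.4.
Round up to the next whole participant.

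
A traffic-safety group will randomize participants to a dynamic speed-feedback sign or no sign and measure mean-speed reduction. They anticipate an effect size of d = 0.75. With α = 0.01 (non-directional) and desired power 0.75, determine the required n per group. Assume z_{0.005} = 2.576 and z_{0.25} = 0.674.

n = 38 per group

For two independent groups with equal n: n = 2·((z_{α/2} + z_β) / d)².
z_{α/2} + z_β = 2.576 + 0.674 = 3.250.
n = 2 × (3.250 / 0.75)² = 2 × 4.333² = 2 × 18.78 = 37.6.
Round up to the next whole participant.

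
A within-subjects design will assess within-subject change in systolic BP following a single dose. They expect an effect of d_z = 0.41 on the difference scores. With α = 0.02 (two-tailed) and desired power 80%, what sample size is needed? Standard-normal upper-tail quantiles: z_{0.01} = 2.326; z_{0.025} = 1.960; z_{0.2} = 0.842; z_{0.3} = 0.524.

For a paired (one-sample on differences) test: n = ((z_{α/2} + z_β) / d)².
z_{α/2} + z_β = 2.326 + 0.842 = 3.168.
n = (3.168 / 0.41)² = 7.727² = 59.70.
Round up.

n = 60 pairs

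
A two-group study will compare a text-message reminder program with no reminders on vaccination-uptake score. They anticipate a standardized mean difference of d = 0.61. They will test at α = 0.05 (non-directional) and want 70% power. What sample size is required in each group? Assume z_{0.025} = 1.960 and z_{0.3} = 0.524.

For two independent groups with equal n: n = 2·((z_{α/2} + z_β) / d)².
z_{α/2} + z_β = 1.960 + 0.524 = 2.484.
n = 2 × (2.484 / 0.61)² = 2 × 4.072² = 2 × 16.58 = 33.2.
Round up to the next whole participant.

n = 34 per group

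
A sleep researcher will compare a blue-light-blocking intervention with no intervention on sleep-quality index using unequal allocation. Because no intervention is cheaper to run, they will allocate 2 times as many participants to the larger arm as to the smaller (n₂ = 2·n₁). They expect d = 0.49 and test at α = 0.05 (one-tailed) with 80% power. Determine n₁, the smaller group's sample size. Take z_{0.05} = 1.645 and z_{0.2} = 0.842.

n₁ = 39

With allocation ratio k = n₂/n₁ = 2, Var(x̄₁−x̄₂) = σ²(1/n₁ + 1/(k·n₁)) = σ²·(k+1)/(k·n₁).
So n₁ = (1 + 1/k)·((z_{α} + z_β)/d)² = 1.500 × (2.487/0.49)².
n₁ = 1.500 × 25.76 = 38.6.
Round up: n₁ = 39, giving n₂ = 2 × 39 = 78.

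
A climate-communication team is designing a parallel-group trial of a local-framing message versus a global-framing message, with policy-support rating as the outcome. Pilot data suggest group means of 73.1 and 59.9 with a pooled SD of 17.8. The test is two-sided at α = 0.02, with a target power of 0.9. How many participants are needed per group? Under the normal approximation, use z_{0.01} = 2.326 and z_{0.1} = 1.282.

n = 48 per group

Cohen's d = |M₁ − M₂| / SD_pooled = |73.1 − 59.9| / 17.8 = 13.2 / 17.8 = 0.742.
For two independent groups with equal n: n = 2·((z_{α/2} + z_β) / d)².
z_{α/2} + z_β = 2.326 + 1.282 = 3.608.
n = 2 × (3.608 / 0.742)² = 2 × 4.863² = 2 × 23.64 = 47.3.
Round up to the next whole participant.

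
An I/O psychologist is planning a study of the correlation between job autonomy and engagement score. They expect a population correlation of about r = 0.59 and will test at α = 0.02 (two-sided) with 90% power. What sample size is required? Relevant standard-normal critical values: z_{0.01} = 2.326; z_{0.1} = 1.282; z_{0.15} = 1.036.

Fisher's z: C = ½·ln((1+r)/(1−r)) = ½·ln(3.8780) = 0.6777.
n = ((z_{α/2} + z_β)/C)² + 3.
(2.326 + 1.282) / 0.6777 = 3.608 / 0.6777 = 5.324.
n = 5.324² + 3 = 28.34 + 3 = 31.3.
Round up.

n = 32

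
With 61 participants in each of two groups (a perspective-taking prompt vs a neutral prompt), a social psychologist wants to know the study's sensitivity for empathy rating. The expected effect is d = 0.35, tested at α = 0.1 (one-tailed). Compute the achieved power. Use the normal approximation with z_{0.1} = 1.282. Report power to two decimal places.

power ≈ 0.74

For two equal groups, power = Φ(d·√(n/2) − z_{α}).
d·√(n/2) = 0.35 × √(61/2) = 0.35 × 5.523 = 1.933.
z_β = 1.933 − 1.282 = 0.651.
Power = Φ(0.651) = 0.742.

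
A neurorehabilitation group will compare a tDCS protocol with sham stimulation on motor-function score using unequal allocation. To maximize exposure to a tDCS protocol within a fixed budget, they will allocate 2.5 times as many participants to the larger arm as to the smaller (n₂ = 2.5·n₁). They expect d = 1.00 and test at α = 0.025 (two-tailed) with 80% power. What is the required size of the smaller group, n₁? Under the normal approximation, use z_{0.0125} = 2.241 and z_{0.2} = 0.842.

With allocation ratio k = n₂/n₁ = 2.5, Var(x̄₁−x̄₂) = σ²(1/n₁ + 1/(k·n₁)) = σ²·(k+1)/(k·n₁).
So n₁ = (1 + 1/k)·((z_{α/2} + z_β)/d)² = 1.400 × (3.083/1.00)².
n₁ = 1.400 × 9.50 = 13.3.
Round up: n₁ = 14, giving n₂ = 2.5 × 14 = 35.

n₁ = 14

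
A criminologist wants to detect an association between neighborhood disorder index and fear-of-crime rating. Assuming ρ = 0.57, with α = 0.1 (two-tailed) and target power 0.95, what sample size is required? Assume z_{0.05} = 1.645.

n = 29

Fisher's z: C = ½·ln((1+r)/(1−r)) = ½·ln(3.6512) = 0.6475.
n = ((z_{α/2} + z_β)/C)² + 3.
(1.645 + 1.645) / 0.6475 = 3.290 / 0.6475 = 5.081.
n = 5.081² + 3 = 25.82 + 3 = 28.8.
Round up.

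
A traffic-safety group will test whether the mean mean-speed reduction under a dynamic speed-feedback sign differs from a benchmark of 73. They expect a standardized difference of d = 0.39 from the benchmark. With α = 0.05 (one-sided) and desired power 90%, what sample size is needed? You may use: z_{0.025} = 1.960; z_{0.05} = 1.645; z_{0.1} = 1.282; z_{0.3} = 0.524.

For a one-sample test: n = ((z_{α} + z_β) / d)².
z_{α} + z_β = 1.645 + 1.282 = 2.927.
n = (2.927 / 0.39)² = 7.505² = 56.33.
Round up.

n = 57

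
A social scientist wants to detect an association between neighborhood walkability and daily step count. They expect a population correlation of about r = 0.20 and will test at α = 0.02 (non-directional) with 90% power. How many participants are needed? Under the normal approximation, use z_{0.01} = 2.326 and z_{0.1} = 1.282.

Fisher's z: C = ½·ln((1+r)/(1−r)) = ½·ln(1.5000) = 0.2027.
n = ((z_{α/2} + z_β)/C)² + 3.
(2.326 + 1.282) / 0.2027 = 3.608 / 0.2027 = 17.800.
n = 17.800² + 3 = 316.83 + 3 = 319.8.
Round up.

n = 320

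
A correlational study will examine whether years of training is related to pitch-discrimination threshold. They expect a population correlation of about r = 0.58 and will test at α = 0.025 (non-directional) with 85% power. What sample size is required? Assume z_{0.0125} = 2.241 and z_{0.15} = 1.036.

Fisher's z: C = ½·ln((1+r)/(1−r)) = ½·ln(3.7619) = 0.6625.
n = ((z_{α/2} + z_β)/C)² + 3.
(2.241 + 1.036) / 0.6625 = 3.277 / 0.6625 = 4.946.
n = 4.946² + 3 = 24.47 + 3 = 27.5.
Round up.

n = 28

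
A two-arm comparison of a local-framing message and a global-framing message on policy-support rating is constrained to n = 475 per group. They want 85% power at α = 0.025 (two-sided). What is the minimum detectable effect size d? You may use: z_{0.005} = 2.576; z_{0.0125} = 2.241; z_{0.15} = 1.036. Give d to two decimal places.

For two independent groups of n = 475 each: d_min = (z_{α/2} + z_β)·√(2/n).
z-sum = 2.241 + 1.036 = 3.277.
d_min = 3.277 × √(2/475) = 3.277 × 0.0649 = 0.213.

d_min ≈ 0.21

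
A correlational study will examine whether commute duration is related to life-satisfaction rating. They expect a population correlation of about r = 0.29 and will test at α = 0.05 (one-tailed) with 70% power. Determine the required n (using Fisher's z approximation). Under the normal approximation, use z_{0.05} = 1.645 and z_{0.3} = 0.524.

n = 56

Fisher's z: C = ½·ln((1+r)/(1−r)) = ½·ln(1.8169) = 0.2986.
n = ((z_{α} + z_β)/C)² + 3.
(1.645 + 0.524) / 0.2986 = 2.169 / 0.2986 = 7.264.
n = 7.264² + 3 = 52.76 + 3 = 55.8.
Round up.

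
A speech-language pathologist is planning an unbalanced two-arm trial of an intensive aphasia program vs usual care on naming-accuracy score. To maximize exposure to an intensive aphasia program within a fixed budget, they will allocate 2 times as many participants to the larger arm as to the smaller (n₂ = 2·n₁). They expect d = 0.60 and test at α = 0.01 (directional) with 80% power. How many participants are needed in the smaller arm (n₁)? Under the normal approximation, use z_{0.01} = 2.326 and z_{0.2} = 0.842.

With allocation ratio k = n₂/n₁ = 2, Var(x̄₁−x̄₂) = σ²(1/n₁ + 1/(k·n₁)) = σ²·(k+1)/(k·n₁).
So n₁ = (1 + 1/k)·((z_{α} + z_β)/d)² = 1.500 × (3.168/0.60)².
n₁ = 1.500 × 27.88 = 41.8.
Round up: n₁ = 42, giving n₂ = 2 × 42 = 84.

n₁ = 42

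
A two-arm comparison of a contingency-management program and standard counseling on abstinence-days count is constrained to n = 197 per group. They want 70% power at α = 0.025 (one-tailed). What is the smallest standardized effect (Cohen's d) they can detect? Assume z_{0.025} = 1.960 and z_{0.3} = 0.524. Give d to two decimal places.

For two independent groups of n = 197 each: d_min = (z_{α} + z_β)·√(2/n).
z-sum = 1.960 + 0.524 = 2.484.
d_min = 2.484 × √(2/197) = 2.484 × 0.1008 = 0.250.

d_min ≈ 0.25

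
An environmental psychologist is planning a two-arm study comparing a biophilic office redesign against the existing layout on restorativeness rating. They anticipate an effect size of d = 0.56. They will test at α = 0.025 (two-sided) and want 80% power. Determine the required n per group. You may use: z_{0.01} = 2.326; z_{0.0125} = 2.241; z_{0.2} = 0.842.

For two independent groups with equal n: n = 2·((z_{α/2} + z_β) / d)².
z_{α/2} + z_β = 2.241 + 0.842 = 3.083.
n = 2 × (3.083 / 0.56)² = 2 × 5.505² = 2 × 30.31 = 60.6.
Round up to the next whole participant.

n = 61 per group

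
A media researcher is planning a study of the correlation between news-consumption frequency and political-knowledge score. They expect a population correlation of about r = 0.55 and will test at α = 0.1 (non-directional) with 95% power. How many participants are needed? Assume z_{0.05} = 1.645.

Fisher's z: C = ½·ln((1+r)/(1−r)) = ½·ln(3.4444) = 0.6184.
n = ((z_{α/2} + z_β)/C)² + 3.
(1.645 + 1.645) / 0.6184 = 3.290 / 0.6184 = 5.320.
n = 5.320² + 3 = 28.30 + 3 = 31.3.
Round up.

n = 32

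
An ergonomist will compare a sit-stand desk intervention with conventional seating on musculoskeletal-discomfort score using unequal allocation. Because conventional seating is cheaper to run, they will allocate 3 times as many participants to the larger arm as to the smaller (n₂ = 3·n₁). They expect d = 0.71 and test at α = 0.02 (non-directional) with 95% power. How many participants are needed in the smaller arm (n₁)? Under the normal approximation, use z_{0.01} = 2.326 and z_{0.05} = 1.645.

With allocation ratio k = n₂/n₁ = 3, Var(x̄₁−x̄₂) = σ²(1/n₁ + 1/(k·n₁)) = σ²·(k+1)/(k·n₁).
So n₁ = (1 + 1/k)·((z_{α/2} + z_β)/d)² = 1.333 × (3.971/0.71)².
n₁ = 1.333 × 31.28 = 41.7.
Round up: n₁ = 42, giving n₂ = 3 × 42 = 126.

n₁ = 42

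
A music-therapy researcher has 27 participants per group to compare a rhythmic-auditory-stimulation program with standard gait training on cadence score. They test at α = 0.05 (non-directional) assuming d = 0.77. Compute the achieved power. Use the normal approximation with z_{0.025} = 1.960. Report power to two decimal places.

For two equal groups, power = Φ(d·√(n/2) − z_{α/2}).
d·√(n/2) = 0.77 × √(27/2) = 0.77 × 3.674 = 2.829.
z_β = 2.829 − 1.960 = 0.869.
Power = Φ(0.869) = 0.808.

power ≈ 0.81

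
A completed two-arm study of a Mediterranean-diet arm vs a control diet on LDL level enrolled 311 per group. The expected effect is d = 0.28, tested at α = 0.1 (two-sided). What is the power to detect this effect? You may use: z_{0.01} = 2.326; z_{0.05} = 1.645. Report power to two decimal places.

power ≈ 0.97

For two equal groups, power = Φ(d·√(n/2) − z_{α/2}).
d·√(n/2) = 0.28 × √(311/2) = 0.28 × 12.470 = 3.492.
z_β = 3.492 − 1.645 = 1.847.
Power = Φ(1.847) = 0.968.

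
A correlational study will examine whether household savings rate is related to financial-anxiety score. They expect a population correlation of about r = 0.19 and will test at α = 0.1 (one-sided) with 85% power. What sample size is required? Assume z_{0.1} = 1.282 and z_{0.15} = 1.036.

n = 149

Fisher's z: C = ½·ln((1+r)/(1−r)) = ½·ln(1.4691) = 0.1923.
n = ((z_{α} + z_β)/C)² + 3.
(1.282 + 1.036) / 0.1923 = 2.318 / 0.1923 = 12.054.
n = 12.054² + 3 = 145.30 + 3 = 148.3.
Round up.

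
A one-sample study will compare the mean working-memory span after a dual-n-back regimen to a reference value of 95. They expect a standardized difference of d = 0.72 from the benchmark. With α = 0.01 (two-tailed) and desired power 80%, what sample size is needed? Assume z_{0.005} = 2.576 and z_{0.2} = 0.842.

n = 23

For a one-sample test: n = ((z_{α/2} + z_β) / d)².
z_{α/2} + z_β = 2.576 + 0.842 = 3.418.
n = (3.418 / 0.72)² = 4.747² = 22.54.
Round up.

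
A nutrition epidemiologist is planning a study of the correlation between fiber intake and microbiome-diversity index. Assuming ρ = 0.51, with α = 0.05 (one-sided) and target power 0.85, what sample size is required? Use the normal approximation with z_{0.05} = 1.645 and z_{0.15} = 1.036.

Fisher's z: C = ½·ln((1+r)/(1−r)) = ½·ln(3.0816) = 0.5627.
n = ((z_{α} + z_β)/C)² + 3.
(1.645 + 1.036) / 0.5627 = 2.681 / 0.5627 = 4.765.
n = 4.765² + 3 = 22.70 + 3 = 25.7.
Round up.

n = 26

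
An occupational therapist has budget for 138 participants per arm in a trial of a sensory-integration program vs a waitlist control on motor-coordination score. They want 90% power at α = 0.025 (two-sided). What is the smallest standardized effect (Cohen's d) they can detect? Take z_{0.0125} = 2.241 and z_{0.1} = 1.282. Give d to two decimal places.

For two independent groups of n = 138 each: d_min = (z_{α/2} + z_β)·√(2/n).
z-sum = 2.241 + 1.282 = 3.523.
d_min = 3.523 × √(2/138) = 3.523 × 0.1204 = 0.424.

d_min ≈ 0.42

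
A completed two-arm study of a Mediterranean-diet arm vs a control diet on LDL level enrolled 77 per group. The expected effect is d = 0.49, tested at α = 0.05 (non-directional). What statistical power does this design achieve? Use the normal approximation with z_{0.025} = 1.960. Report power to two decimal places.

For two equal groups, power = Φ(d·√(n/2) − z_{α/2}).
d·√(n/2) = 0.49 × √(77/2) = 0.49 × 6.205 = 3.040.
z_β = 3.040 − 1.960 = 1.080.
Power = Φ(1.080) = 0.860.

power ≈ 0.86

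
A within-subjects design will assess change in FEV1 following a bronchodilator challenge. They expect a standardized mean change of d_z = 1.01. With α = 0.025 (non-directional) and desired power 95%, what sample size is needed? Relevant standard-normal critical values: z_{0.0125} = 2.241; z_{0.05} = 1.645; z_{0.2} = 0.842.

For a paired (one-sample on differences) test: n = ((z_{α/2} + z_β) / d)².
z_{α/2} + z_β = 2.241 + 1.645 = 3.886.
n = (3.886 / 1.01)² = 3.848² = 14.80.
Round up.

n = 15 pairs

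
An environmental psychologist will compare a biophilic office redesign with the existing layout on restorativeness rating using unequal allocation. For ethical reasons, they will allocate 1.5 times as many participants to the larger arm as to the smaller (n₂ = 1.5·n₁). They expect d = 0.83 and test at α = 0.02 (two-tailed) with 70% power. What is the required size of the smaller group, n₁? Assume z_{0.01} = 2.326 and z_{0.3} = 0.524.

With allocation ratio k = n₂/n₁ = 1.5, Var(x̄₁−x̄₂) = σ²(1/n₁ + 1/(k·n₁)) = σ²·(k+1)/(k·n₁).
So n₁ = (1 + 1/k)·((z_{α/2} + z_β)/d)² = 1.667 × (2.850/0.83)².
n₁ = 1.667 × 11.79 = 19.7.
Round up: n₁ = 20, giving n₂ = 1.5 × 20 = 30.

n₁ = 20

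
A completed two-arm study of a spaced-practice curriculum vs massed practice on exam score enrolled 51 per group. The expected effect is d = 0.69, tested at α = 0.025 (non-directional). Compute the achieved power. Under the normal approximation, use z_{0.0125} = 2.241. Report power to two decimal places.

power ≈ 0.89

For two equal groups, power = Φ(d·√(n/2) − z_{α/2}).
d·√(n/2) = 0.69 × √(51/2) = 0.69 × 5.050 = 3.484.
z_β = 3.484 − 2.241 = 1.243.
Power = Φ(1.243) = 0.893.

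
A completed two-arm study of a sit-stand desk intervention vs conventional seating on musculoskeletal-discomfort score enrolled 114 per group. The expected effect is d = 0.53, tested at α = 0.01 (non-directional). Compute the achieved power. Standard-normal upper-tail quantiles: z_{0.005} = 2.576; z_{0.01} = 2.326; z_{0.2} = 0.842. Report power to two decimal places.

power ≈ 0.92

For two equal groups, power = Φ(d·√(n/2) − z_{α/2}).
d·√(n/2) = 0.53 × √(114/2) = 0.53 × 7.550 = 4.001.
z_β = 4.001 − 2.576 = 1.425.
Power = Φ(1.425) = 0.923.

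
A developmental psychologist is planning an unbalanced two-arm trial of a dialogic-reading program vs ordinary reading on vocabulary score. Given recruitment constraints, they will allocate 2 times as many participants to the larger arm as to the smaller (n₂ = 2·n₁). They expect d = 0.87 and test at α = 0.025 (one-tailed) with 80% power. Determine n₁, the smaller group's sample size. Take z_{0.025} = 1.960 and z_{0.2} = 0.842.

With allocation ratio k = n₂/n₁ = 2, Var(x̄₁−x̄₂) = σ²(1/n₁ + 1/(k·n₁)) = σ²·(k+1)/(k·n₁).
So n₁ = (1 + 1/k)·((z_{α} + z_β)/d)² = 1.500 × (2.802/0.87)².
n₁ = 1.500 × 10.37 = 15.6.
Round up: n₁ = 16, giving n₂ = 2 × 16 = 32.

n₁ = 16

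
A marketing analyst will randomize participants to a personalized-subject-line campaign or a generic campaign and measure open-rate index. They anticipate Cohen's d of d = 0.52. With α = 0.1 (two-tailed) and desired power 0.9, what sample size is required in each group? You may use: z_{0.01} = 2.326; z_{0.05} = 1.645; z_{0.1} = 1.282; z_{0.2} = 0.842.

n = 64 per group

For two independent groups with equal n: n = 2·((z_{α/2} + z_β) / d)².
z_{α/2} + z_β = 1.645 + 1.282 = 2.927.
n = 2 × (2.927 / 0.52)² = 2 × 5.629² = 2 × 31.68 = 63.4.
Round up to the next whole participant.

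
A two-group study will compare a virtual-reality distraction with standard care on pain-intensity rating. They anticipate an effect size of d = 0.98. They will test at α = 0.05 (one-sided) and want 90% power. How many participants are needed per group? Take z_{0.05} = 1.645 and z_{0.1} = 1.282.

n = 18 per group

For two independent groups with equal n: n = 2·((z_{α} + z_β) / d)².
z_{α} + z_β = 1.645 + 1.282 = 2.927.
n = 2 × (2.927 / 0.98)² = 2 × 2.987² = 2 × 8.92 = 17.8.
Round up to the next whole participant.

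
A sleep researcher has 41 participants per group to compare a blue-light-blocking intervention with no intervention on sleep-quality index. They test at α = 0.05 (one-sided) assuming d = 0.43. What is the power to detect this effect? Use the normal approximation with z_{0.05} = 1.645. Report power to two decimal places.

For two equal groups, power = Φ(d·√(n/2) − z_{α}).
d·√(n/2) = 0.43 × √(41/2) = 0.43 × 4.528 = 1.947.
z_β = 1.947 − 1.645 = 0.302.
Power = Φ(0.302) = 0.619.

power ≈ 0.62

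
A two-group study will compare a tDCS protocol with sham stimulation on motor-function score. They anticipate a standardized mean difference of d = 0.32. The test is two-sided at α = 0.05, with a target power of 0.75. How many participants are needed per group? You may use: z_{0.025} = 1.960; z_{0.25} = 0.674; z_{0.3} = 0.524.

For two independent groups with equal n: n = 2·((z_{α/2} + z_β) / d)².
z_{α/2} + z_β = 1.960 + 0.674 = 2.634.
n = 2 × (2.634 / 0.32)² = 2 × 8.231² = 2 × 67.75 = 135.5.
Round up to the next whole participant.

n = 136 per group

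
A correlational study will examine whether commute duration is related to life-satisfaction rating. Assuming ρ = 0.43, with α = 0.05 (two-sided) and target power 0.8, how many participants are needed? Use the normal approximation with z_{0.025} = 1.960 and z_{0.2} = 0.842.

Fisher's z: C = ½·ln((1+r)/(1−r)) = ½·ln(2.5088) = 0.4599.
n = ((z_{α/2} + z_β)/C)² + 3.
(1.960 + 0.842) / 0.4599 = 2.802 / 0.4599 = 6.093.
n = 6.093² + 3 = 37.12 + 3 = 40.1.
Round up.

n = 41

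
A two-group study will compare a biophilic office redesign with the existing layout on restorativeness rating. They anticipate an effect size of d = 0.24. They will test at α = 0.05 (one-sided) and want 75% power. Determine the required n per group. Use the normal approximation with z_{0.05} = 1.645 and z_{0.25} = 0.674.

For two independent groups with equal n: n = 2·((z_{α} + z_β) / d)².
z_{α} + z_β = 1.645 + 0.674 = 2.319.
n = 2 × (2.319 / 0.24)² = 2 × 9.662² = 2 × 93.36 = 186.7.
Round up to the next whole participant.

n = 187 per group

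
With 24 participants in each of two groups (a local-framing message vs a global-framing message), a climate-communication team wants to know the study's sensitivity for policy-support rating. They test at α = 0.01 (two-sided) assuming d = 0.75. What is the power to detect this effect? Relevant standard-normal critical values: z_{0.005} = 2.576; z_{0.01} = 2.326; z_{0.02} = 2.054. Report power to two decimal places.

power ≈ 0.51

For two equal groups, power = Φ(d·√(n/2) − z_{α/2}).
d·√(n/2) = 0.75 × √(24/2) = 0.75 × 3.464 = 2.598.
z_β = 2.598 − 2.576 = 0.022.
Power = Φ(0.022) = 0.509.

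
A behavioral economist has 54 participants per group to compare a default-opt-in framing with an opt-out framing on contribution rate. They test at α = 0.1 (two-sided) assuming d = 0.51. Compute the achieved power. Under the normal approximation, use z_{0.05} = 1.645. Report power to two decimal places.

power ≈ 0.84

For two equal groups, power = Φ(d·√(n/2) − z_{α/2}).
d·√(n/2) = 0.51 × √(54/2) = 0.51 × 5.196 = 2.650.
z_β = 2.650 − 1.645 = 1.005.
Power = Φ(1.005) = 0.843.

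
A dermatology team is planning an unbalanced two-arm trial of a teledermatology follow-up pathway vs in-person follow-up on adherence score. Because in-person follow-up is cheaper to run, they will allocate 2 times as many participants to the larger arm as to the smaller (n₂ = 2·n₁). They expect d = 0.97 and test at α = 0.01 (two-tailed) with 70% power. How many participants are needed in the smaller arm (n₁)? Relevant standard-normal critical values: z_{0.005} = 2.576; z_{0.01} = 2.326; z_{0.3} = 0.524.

With allocation ratio k = n₂/n₁ = 2, Var(x̄₁−x̄₂) = σ²(1/n₁ + 1/(k·n₁)) = σ²·(k+1)/(k·n₁).
So n₁ = (1 + 1/k)·((z_{α/2} + z_β)/d)² = 1.500 × (3.100/0.97)².
n₁ = 1.500 × 10.21 = 15.3.
Round up: n₁ = 16, giving n₂ = 2 × 16 = 32.

n₁ = 16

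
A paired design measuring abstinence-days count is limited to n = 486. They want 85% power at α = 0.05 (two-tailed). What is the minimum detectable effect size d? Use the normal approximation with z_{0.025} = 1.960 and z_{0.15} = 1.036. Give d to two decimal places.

For a single sample (or paired design) of n = 486: d_min = (z_{α/2} + z_β)/√n.
z-sum = 1.960 + 1.036 = 2.996.
d_min = 2.996 / √486 = 2.996 / 22.045 = 0.136.

d_min ≈ 0.14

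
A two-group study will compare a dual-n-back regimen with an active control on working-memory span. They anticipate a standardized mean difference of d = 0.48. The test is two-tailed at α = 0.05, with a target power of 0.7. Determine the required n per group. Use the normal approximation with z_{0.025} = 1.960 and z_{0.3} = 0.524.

n = 54 per group

For two independent groups with equal n: n = 2·((z_{α/2} + z_β) / d)².
z_{α/2} + z_β = 1.960 + 0.524 = 2.484.
n = 2 × (2.484 / 0.48)² = 2 × 5.175² = 2 × 26.78 = 53.6.
Round up to the next whole participant.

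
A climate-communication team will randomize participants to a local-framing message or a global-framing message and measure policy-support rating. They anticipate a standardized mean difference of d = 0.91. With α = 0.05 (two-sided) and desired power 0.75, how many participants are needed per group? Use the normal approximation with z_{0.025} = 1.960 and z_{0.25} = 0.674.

n = 17 per group

For two independent groups with equal n: n = 2·((z_{α/2} + z_β) / d)².
z_{α/2} + z_β = 1.960 + 0.674 = 2.634.
n = 2 × (2.634 / 0.91)² = 2 × 2.895² = 2 × 8.38 = 16.8.
Round up to the next whole participant.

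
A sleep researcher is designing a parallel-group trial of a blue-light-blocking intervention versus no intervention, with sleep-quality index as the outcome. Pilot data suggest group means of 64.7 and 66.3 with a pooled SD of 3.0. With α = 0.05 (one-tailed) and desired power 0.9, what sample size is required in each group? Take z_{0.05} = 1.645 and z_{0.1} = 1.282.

Cohen's d = |M₁ − M₂| / SD_pooled = |64.7 − 66.3| / 3.0 = 1.6 / 3.0 = 0.533.
For two independent groups with equal n: n = 2·((z_{α} + z_β) / d)².
z_{α} + z_β = 1.645 + 1.282 = 2.927.
n = 2 × (2.927 / 0.533)² = 2 × 5.492² = 2 × 30.16 = 60.3.
Round up to the next whole participant.

n = 61 per group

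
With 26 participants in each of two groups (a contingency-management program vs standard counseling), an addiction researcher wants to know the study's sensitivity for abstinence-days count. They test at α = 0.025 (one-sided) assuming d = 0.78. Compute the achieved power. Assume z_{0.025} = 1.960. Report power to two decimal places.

power ≈ 0.80

For two equal groups, power = Φ(d·√(n/2) − z_{α}).
d·√(n/2) = 0.78 × √(26/2) = 0.78 × 3.606 = 2.812.
z_β = 2.812 − 1.960 = 0.852.
Power = Φ(0.852) = 0.803.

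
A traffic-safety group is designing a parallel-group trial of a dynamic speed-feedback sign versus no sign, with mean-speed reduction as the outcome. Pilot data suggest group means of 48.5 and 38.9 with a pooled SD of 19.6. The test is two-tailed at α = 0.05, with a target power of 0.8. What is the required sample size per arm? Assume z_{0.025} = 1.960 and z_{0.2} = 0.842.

n = 66 per group

Cohen's d = |M₁ − M₂| / SD_pooled = |48.5 − 38.9| / 19.6 = 9.6 / 19.6 = 0.490.
For two independent groups with equal n: n = 2·((z_{α/2} + z_β) / d)².
z_{α/2} + z_β = 1.960 + 0.842 = 2.802.
n = 2 × (2.802 / 0.490)² = 2 × 5.718² = 2 × 32.70 = 65.4.
Round up to the next whole participant.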